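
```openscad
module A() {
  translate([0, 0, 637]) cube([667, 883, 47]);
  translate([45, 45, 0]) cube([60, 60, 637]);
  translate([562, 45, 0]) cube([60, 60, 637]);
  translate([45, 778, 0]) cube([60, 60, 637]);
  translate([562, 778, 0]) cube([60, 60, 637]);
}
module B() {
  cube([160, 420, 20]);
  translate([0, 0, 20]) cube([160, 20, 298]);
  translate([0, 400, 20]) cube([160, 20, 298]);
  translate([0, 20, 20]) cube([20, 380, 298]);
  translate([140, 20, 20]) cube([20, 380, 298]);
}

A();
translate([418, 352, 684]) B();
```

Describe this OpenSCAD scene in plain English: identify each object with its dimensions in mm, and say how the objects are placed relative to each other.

A is a rectangular dining table. The top is 667×883×47 mm with its upper surface at z = 684 mm. It stands on four 60×60 mm square legs, each inset 45 mm from the nearest pair of top edges, running from the floor to the underside of the top.

B is an open-topped rectangular box: outside dimensions 160×420×318 mm, with a uniform wall and base thickness of 20 mm. The base is a full 160×420 slab on the floor; four walls sit on top of the base. The front and back walls (the −y and +y sides) span the full width; the two side walls fit between them.

The open box is on top of the table.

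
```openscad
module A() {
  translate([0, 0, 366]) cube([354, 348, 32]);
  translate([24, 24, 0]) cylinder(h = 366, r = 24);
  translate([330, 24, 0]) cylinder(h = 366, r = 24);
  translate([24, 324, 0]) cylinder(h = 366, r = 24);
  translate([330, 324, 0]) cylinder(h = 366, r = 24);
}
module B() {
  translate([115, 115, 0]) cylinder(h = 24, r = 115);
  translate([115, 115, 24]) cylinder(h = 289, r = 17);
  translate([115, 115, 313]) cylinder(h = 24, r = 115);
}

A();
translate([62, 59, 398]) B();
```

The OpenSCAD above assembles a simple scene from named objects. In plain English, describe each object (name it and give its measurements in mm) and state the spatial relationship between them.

A is a four-legged stool. The seat is a 354×348×32 mm slab whose top surface is at z = 398 mm; four round legs, each 48 mm in diameter, run from the floor (z = 0) to the underside of the seat, each leg's axis is inset half a diameter from the nearest pair of seat edges (so the leg's bounding box is flush with the corner).

B is a spool: two coaxial disc flanges of radius 115 mm and thickness 24 mm, joined by a core cylinder of radius 17 mm and height 289 mm. The lower flange rests on z = 0 and the three cylinders share a vertical axis.

The spool is on top of the stool, centred.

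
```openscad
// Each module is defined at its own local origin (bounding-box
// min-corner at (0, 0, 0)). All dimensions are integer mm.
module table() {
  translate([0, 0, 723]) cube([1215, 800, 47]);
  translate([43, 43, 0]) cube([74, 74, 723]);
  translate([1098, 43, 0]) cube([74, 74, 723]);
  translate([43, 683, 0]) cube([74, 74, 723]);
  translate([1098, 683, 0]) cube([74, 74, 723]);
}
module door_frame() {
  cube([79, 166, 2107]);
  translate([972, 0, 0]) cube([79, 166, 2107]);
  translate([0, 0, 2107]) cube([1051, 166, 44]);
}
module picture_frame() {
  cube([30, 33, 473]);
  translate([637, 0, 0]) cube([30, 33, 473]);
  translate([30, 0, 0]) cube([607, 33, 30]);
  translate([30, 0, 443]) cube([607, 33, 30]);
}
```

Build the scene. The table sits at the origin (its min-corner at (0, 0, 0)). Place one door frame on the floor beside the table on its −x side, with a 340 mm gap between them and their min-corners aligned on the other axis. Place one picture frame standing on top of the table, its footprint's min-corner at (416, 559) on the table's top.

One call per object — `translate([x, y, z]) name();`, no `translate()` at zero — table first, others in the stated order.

table();
translate([-1391, 0, 0]) door_frame();
translate([416, 559, 770]) picture_frame();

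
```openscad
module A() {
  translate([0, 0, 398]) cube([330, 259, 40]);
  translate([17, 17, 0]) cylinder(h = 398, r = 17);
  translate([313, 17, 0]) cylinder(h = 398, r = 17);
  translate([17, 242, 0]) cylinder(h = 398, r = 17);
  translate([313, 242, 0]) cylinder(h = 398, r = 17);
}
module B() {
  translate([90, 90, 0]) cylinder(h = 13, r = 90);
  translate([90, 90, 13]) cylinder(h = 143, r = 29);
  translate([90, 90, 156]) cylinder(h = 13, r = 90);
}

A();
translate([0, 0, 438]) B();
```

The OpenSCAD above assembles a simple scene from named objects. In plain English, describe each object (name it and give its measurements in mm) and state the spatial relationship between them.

A is a simple wooden stool: a rectangular seat 330 mm (x) by 259 mm (y), 40 mm thick, top face at z = 438 mm, on four round legs, each 34 mm in diameter. The legs rest on z = 0, each leg's axis is inset half a diameter from the nearest pair of seat edges (so the leg's bounding box is flush with the corner).

B is a spool: two coaxial disc flanges of radius 90 mm and thickness 13 mm, joined by a core cylinder of radius 29 mm and height 143 mm. The lower flange rests on z = 0 and the three cylinders share a vertical axis.

The spool is on top of the stool.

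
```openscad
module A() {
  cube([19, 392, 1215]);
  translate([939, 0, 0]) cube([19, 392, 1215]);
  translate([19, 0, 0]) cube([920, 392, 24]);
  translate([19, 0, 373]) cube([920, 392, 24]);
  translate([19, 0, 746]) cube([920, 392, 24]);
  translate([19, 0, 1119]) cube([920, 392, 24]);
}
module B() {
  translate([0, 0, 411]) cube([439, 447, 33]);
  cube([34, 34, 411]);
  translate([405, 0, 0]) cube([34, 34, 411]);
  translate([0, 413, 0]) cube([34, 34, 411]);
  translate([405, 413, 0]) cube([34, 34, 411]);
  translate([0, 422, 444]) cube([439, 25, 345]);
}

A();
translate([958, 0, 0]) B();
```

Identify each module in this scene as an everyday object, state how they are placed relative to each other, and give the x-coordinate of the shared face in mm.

The bookshelf's +x face and the chair's −x face are both at x = 958 mm.

A is a bookshelf. B is a chair. The chair is against the bookshelf's +x side, with their −y faces flush. The x-coordinate of the shared face is 958 mm.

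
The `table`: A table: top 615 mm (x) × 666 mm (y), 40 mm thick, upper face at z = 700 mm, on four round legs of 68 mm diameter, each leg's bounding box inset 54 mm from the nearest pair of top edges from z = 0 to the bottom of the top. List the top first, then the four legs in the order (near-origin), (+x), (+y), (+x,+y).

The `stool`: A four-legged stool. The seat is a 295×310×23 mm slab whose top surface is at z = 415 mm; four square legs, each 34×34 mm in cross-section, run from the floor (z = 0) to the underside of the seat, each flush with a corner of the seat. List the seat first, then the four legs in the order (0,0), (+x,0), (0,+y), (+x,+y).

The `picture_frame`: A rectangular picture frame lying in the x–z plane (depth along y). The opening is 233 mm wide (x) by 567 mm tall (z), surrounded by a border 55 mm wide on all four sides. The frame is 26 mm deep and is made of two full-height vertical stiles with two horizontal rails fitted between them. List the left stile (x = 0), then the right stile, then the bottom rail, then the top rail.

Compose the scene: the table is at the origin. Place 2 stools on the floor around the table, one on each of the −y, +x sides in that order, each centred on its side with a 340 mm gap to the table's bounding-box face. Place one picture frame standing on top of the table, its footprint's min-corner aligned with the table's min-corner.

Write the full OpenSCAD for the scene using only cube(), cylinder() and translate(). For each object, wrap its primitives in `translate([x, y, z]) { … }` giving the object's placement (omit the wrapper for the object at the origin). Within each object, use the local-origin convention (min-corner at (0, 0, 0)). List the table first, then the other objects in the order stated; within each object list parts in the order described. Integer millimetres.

translate([0, 0, 660]) cube([615, 666, 40]);
translate([88, 88, 0]) cylinder(h = 660, r = 34);
translate([527, 88, 0]) cylinder(h = 660, r = 34);
translate([88, 578, 0]) cylinder(h = 660, r = 34);
translate([527, 578, 0]) cylinder(h = 660, r = 34);
translate([160, -650, 0]) {
  translate([0, 0, 392]) cube([295, 310, 23]);
  cube([34, 34, 392]);
  translate([261, 0, 0]) cube([34, 34, 392]);
  translate([0, 276, 0]) cube([34, 34, 392]);
  translate([261, 276, 0]) cube([34, 34, 392]);
}
translate([955, 178, 0]) {
  translate([0, 0, 392]) cube([295, 310, 23]);
  cube([34, 34, 392]);
  translate([261, 0, 0]) cube([34, 34, 392]);
  translate([0, 276, 0]) cube([34, 34, 392]);
  translate([261, 276, 0]) cube([34, 34, 392]);
}
translate([0, 0, 700]) {
  cube([55, 26, 677]);
  translate([288, 0, 0]) cube([55, 26, 677]);
  translate([55, 0, 0]) cube([233, 26, 55]);
  translate([55, 0, 622]) cube([233, 26, 55]);
}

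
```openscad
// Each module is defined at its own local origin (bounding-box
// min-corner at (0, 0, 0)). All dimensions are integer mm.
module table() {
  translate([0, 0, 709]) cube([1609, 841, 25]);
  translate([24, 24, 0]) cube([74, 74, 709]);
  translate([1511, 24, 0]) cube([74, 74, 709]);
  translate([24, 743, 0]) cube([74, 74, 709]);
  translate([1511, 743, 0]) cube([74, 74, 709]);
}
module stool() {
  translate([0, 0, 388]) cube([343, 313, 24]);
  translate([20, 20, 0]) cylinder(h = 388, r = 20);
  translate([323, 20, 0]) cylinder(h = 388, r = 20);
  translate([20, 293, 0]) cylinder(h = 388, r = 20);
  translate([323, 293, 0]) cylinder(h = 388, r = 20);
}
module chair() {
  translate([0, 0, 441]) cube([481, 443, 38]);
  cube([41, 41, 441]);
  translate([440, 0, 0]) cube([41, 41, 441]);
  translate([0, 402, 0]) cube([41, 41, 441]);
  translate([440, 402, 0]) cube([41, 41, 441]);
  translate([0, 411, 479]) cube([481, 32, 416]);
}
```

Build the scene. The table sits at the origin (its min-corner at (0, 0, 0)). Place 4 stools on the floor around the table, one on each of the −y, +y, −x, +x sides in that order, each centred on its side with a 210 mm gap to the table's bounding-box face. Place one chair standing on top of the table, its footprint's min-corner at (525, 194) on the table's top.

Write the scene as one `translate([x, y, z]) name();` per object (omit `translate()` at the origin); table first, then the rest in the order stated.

table();
translate([633, -523, 0]) stool();
translate([633, 1051, 0]) stool();
translate([-553, 264, 0]) stool();
translate([1819, 264, 0]) stool();
translate([525, 194, 734]) chair();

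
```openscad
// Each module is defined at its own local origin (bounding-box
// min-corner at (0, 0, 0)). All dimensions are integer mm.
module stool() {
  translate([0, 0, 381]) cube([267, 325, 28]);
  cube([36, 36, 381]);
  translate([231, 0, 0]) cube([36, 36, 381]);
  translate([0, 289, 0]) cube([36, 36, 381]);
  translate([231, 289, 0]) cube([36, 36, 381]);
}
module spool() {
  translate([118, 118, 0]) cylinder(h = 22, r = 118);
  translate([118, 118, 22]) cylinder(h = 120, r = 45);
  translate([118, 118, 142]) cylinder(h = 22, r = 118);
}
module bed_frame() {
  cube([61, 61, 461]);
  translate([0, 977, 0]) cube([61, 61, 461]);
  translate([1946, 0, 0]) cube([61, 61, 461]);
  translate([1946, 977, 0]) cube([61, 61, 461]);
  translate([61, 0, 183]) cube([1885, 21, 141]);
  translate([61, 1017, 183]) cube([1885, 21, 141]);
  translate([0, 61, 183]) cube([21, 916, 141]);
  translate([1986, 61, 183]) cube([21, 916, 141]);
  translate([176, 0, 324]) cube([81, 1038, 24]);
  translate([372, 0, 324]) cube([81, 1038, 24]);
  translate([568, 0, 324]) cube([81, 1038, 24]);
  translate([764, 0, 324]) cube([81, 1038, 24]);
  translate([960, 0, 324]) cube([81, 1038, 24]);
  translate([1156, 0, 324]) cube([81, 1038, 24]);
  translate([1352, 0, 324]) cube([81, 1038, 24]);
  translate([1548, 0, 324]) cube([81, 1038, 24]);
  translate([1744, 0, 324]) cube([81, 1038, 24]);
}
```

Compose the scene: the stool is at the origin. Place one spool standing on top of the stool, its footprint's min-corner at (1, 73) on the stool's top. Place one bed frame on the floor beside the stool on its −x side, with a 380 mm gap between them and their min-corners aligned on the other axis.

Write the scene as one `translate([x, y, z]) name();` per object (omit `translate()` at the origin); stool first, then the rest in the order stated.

stool();
translate([1, 73, 409]) spool();
translate([-2387, 0, 0]) bed_frame();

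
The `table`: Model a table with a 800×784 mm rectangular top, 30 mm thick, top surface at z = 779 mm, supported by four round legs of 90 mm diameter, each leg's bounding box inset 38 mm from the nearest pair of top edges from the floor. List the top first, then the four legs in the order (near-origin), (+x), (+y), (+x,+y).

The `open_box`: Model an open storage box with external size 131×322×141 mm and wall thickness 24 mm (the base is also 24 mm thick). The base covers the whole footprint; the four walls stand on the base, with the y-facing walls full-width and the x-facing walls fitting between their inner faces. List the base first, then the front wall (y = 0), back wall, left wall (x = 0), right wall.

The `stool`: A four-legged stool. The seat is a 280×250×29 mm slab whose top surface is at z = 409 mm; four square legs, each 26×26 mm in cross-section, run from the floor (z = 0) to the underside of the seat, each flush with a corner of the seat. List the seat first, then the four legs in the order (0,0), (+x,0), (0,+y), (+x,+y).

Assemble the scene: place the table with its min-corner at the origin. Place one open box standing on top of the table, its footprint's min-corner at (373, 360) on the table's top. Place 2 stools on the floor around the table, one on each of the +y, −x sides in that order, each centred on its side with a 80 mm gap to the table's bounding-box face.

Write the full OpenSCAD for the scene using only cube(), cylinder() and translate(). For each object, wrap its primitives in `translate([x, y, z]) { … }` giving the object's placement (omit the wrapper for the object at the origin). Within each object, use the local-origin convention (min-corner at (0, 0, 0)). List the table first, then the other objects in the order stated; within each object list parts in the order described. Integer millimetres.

translate([0, 0, 749]) cube([800, 784, 30]);
translate([83, 83, 0]) cylinder(h = 749, r = 45);
translate([717, 83, 0]) cylinder(h = 749, r = 45);
translate([83, 701, 0]) cylinder(h = 749, r = 45);
translate([717, 701, 0]) cylinder(h = 749, r = 45);
translate([373, 360, 779]) {
  cube([131, 322, 24]);
  translate([0, 0, 24]) cube([131, 24, 117]);
  translate([0, 298, 24]) cube([131, 24, 117]);
  translate([0, 24, 24]) cube([24, 274, 117]);
  translate([107, 24, 24]) cube([24, 274, 117]);
}
translate([260, 864, 0]) {
  translate([0, 0, 380]) cube([280, 250, 29]);
  cube([26, 26, 380]);
  translate([254, 0, 0]) cube([26, 26, 380]);
  translate([0, 224, 0]) cube([26, 26, 380]);
  translate([254, 224, 0]) cube([26, 26, 380]);
}
translate([-360, 267, 0]) {
  translate([0, 0, 380]) cube([280, 250, 29]);
  cube([26, 26, 380]);
  translate([254, 0, 0]) cube([26, 26, 380]);
  translate([0, 224, 0]) cube([26, 26, 380]);
  translate([254, 224, 0]) cube([26, 26, 380]);
}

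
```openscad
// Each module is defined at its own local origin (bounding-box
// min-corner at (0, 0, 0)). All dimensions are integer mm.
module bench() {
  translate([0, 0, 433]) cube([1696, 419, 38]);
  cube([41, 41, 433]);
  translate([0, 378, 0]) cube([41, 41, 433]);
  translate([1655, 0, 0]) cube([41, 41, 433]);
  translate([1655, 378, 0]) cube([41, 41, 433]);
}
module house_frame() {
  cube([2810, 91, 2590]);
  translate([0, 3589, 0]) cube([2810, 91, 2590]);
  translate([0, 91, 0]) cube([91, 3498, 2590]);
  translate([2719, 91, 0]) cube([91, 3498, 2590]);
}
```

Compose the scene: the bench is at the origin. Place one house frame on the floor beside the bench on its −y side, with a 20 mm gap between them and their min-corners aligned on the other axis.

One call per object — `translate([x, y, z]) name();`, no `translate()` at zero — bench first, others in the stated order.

bench();
translate([0, -3700, 0]) house_frame();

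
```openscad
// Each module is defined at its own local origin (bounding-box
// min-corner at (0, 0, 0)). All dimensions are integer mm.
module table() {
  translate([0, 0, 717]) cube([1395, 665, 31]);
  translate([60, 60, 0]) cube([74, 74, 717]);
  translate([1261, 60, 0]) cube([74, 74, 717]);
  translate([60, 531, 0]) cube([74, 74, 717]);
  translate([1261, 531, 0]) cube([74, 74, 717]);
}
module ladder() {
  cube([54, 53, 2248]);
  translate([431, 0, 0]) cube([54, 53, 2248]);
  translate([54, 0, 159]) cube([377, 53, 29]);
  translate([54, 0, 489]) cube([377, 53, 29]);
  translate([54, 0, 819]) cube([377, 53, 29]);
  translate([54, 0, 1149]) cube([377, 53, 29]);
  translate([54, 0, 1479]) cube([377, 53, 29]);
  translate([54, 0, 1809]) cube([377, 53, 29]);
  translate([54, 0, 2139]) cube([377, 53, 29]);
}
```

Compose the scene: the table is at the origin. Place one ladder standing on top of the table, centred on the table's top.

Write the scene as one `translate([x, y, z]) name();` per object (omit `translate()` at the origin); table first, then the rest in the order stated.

table();
translate([455, 306, 748]) ladder();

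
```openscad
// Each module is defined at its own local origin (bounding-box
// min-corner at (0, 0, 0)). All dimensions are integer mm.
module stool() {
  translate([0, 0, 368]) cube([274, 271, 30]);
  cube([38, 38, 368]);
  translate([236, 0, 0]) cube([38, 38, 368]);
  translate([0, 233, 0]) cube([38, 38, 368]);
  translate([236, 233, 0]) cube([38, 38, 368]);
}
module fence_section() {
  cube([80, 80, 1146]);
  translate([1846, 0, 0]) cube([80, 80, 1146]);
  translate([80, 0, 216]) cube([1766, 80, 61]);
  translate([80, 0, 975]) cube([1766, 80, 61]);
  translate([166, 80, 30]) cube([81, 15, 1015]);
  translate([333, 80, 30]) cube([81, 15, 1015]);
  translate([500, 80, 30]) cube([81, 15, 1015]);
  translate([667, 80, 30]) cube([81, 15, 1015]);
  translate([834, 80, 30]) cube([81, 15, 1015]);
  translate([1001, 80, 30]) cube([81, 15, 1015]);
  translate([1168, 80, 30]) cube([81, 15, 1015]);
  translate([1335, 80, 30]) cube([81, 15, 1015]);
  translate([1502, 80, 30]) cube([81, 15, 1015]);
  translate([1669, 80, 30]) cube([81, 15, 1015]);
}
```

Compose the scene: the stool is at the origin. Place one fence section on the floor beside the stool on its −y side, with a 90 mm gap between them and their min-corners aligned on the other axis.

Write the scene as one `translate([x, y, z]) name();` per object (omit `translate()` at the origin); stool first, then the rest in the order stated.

stool();
translate([0, -185, 0]) fence_section();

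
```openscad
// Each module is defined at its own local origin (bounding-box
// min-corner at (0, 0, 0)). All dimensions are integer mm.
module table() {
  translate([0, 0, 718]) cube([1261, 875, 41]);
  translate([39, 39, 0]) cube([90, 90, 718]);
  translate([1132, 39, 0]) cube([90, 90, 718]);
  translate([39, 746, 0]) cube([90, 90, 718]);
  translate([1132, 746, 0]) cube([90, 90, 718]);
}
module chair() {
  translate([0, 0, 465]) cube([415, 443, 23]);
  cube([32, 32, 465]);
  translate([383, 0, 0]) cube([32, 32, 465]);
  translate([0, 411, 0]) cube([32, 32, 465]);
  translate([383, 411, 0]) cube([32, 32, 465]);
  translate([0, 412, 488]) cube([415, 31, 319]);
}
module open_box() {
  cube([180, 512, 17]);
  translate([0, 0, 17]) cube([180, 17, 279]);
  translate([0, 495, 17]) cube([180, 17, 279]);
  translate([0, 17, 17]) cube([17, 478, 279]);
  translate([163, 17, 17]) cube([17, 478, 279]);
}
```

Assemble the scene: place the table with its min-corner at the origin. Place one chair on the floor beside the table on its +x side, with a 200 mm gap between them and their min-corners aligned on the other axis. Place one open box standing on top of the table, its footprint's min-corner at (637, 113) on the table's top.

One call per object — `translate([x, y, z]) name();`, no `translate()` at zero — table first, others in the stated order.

table();
translate([1461, 0, 0]) chair();
translate([637, 113, 759]) open_box();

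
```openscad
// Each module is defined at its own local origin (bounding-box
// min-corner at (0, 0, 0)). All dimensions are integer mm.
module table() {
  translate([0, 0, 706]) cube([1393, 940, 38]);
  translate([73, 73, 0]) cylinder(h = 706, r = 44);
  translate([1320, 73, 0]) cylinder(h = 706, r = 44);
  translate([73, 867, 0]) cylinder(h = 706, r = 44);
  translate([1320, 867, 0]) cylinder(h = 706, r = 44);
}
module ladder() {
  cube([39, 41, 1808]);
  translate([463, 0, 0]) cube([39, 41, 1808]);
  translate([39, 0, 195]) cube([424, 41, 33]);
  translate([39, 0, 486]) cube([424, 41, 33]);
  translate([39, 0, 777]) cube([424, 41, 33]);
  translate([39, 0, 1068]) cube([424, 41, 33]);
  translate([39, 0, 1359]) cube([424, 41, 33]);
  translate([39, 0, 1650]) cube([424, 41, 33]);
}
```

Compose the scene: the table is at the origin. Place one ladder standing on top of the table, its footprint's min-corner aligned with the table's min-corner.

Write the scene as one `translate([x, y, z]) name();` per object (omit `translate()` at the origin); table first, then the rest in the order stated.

table();
translate([0, 0, 744]) ladder();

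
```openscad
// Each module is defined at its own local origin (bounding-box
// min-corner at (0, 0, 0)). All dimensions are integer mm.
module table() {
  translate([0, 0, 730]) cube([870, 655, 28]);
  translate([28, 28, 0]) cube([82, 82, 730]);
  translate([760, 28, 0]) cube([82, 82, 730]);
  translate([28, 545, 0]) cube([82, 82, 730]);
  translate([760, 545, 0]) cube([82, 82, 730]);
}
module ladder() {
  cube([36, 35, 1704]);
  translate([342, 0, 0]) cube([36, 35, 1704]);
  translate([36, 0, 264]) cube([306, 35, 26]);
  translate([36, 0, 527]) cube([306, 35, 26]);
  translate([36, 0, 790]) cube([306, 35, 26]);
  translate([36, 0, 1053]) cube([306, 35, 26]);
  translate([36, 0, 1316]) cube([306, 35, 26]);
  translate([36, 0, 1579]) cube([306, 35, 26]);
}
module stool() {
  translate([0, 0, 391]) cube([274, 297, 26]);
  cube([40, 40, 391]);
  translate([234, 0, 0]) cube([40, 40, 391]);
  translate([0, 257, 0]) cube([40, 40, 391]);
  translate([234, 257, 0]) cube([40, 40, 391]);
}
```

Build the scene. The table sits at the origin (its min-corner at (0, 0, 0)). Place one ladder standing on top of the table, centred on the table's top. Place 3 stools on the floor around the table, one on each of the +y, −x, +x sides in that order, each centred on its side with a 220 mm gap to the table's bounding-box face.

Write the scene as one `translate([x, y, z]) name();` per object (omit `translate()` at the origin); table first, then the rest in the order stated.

table();
translate([246, 310, 758]) ladder();
translate([298, 875, 0]) stool();
translate([-494, 179, 0]) stool();
translate([1090, 179, 0]) stool();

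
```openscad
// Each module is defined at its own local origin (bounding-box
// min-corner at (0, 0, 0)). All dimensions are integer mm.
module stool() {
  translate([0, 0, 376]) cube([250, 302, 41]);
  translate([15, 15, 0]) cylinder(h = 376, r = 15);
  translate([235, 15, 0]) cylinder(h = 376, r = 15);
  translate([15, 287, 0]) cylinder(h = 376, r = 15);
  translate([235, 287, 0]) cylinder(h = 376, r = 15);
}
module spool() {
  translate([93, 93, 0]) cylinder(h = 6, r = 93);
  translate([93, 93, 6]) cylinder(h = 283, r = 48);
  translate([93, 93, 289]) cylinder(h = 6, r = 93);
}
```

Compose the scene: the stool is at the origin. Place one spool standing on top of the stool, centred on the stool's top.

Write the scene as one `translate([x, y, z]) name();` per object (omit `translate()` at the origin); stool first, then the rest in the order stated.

stool();
translate([32, 58, 417]) spool();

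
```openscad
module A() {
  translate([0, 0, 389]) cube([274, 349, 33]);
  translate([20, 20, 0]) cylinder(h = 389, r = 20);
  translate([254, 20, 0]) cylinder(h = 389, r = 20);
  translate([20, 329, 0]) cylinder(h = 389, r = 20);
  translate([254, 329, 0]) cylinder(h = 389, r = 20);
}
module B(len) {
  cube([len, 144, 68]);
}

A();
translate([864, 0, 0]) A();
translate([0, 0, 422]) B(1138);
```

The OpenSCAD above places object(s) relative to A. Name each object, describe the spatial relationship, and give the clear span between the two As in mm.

Second stool starts at x = 864; first ends at x = 274; clear span = 864 − 274 = 590 mm.

A is a stool. B is a beam. A beam spans the tops of two stools. The clear span between the two stools is 590 mm.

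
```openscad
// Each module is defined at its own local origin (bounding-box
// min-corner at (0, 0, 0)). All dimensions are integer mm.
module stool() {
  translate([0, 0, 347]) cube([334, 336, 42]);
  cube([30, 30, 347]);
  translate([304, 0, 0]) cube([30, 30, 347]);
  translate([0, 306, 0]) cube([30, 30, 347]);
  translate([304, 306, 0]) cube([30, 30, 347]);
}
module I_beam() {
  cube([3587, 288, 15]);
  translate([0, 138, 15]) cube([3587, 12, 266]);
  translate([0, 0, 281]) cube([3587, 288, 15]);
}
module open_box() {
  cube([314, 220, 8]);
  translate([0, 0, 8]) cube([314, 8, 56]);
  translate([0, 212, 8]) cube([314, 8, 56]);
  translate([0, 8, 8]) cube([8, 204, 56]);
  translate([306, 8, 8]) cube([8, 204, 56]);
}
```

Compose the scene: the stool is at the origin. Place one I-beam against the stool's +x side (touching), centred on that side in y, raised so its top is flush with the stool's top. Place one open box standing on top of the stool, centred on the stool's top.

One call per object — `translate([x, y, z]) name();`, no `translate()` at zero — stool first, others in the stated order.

stool();
translate([334, 24, 93]) I_beam();
translate([10, 58, 389]) open_box();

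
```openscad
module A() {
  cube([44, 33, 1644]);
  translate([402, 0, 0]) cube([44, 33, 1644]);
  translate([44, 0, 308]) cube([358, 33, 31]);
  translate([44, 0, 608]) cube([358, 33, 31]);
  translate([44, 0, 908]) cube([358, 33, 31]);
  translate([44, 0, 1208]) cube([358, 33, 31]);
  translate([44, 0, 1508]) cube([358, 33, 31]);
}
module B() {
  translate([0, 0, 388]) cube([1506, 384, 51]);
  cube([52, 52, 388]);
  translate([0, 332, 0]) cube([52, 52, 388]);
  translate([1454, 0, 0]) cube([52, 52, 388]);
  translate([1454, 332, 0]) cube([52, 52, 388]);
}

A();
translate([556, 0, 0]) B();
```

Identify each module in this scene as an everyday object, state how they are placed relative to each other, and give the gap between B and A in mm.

The bench's nearest face is 110 mm from the ladder's +x face.

A is a ladder. B is a bench. The bench is on the floor beside the ladder on its +x side. The gap between the bench and the ladder is 110 mm.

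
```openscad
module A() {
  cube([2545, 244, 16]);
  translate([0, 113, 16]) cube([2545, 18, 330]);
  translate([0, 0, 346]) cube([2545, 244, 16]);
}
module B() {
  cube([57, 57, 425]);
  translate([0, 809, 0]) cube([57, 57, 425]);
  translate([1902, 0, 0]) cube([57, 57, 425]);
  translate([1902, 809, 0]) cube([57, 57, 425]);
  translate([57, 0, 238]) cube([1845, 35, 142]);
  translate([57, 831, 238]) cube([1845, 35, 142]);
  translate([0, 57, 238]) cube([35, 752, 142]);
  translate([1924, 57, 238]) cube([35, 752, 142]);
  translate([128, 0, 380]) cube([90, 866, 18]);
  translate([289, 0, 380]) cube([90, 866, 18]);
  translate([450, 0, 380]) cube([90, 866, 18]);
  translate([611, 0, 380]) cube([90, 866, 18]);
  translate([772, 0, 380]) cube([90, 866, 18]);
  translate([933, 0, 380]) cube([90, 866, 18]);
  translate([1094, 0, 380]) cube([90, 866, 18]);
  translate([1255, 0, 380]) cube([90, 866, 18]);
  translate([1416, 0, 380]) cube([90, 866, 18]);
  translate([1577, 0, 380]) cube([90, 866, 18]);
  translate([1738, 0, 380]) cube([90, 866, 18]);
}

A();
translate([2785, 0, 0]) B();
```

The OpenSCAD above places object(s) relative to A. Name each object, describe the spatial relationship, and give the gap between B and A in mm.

The bed frame's nearest face is 240 mm from the I-beam's +x face.

A is an I-beam. B is a bed frame. The bed frame is on the floor beside the I-beam on its +x side. The gap between the bed frame and the I-beam is 240 mm.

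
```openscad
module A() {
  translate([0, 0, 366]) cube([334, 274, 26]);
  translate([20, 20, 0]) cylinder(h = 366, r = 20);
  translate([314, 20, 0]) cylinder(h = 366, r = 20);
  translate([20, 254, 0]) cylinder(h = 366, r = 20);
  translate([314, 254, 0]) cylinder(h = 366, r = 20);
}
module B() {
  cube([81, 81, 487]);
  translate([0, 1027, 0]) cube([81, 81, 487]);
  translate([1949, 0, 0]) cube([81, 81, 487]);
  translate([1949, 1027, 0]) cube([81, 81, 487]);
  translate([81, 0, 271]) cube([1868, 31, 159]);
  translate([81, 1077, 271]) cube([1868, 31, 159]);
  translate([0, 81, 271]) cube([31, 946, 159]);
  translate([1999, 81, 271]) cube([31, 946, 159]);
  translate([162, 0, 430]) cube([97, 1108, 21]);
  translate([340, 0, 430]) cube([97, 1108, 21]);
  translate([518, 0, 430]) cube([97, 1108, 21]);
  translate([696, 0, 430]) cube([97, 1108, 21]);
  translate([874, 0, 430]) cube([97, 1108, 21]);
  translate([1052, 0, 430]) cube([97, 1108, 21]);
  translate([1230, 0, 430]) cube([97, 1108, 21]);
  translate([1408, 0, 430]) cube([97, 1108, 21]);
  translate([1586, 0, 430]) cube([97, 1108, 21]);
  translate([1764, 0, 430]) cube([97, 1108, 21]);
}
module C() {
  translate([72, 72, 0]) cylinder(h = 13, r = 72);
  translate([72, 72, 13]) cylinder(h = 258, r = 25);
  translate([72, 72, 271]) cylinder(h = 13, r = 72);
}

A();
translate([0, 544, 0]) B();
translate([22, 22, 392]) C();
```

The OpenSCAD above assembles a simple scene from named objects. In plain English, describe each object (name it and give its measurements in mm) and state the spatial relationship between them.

A is a four-legged stool. The seat is 334×274 mm, 26 mm thick, top at z = 392 mm. It stands on four round legs, each 40 mm in diameter, from z = 0 to the seat underside, each leg's axis is inset half a diameter from the nearest pair of seat edges (so the leg's bounding box is flush with the corner).

B is a bed frame 2030 mm long (x) by 1108 mm wide (y). Four 81×81 mm corner posts, 487 mm tall, at the corners of the footprint. Four rails of 31 mm thickness and 159 mm height run between adjacent posts with their undersides at z = 271 mm, their outer faces flush with the outside of the frame (the two x-running rails run between the posts' inner faces; the two y-running rails run between the posts' inner faces). 10 slats, each 97 mm wide (x) and 21 mm thick, lie across the top of the two x-running rails, running the full 1108 mm width of the frame in y; the slats are evenly spaced along x between the inner faces of the end posts with equal gaps (rounded down to the nearest mm) at the −x end and between each pair — any rounding remainder accumulates at the +x end.

C is a spool: two coaxial disc flanges of radius 72 mm and thickness 13 mm, joined by a core cylinder of radius 25 mm and height 258 mm. The lower flange rests on z = 0 and the three cylinders share a vertical axis.

The bed frame is on the floor beside the stool on its +y side. The spool is on top of the stool.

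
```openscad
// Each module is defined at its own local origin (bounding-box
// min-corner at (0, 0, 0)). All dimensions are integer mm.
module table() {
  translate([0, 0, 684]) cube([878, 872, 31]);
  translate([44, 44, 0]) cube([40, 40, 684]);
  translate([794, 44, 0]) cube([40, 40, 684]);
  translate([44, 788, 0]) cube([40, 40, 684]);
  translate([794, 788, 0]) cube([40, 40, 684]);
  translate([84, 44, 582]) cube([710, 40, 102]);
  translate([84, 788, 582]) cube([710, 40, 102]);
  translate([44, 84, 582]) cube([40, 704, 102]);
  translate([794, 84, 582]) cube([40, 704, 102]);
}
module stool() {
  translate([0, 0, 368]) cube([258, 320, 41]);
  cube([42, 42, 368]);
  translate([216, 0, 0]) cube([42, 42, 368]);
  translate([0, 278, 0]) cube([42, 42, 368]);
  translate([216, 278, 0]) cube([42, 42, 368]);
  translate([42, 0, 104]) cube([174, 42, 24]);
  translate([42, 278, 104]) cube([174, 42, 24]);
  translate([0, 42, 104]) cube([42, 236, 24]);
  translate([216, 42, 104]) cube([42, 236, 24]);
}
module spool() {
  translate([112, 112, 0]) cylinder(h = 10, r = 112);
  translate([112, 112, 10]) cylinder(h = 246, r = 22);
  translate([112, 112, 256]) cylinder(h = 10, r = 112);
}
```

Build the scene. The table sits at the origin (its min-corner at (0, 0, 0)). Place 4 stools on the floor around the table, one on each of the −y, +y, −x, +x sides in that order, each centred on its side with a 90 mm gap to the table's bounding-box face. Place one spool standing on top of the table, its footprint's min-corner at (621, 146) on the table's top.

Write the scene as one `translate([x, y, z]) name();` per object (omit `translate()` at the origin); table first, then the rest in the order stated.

table();
translate([310, -410, 0]) stool();
translate([310, 962, 0]) stool();
translate([-348, 276, 0]) stool();
translate([968, 276, 0]) stool();
translate([621, 146, 715]) spool();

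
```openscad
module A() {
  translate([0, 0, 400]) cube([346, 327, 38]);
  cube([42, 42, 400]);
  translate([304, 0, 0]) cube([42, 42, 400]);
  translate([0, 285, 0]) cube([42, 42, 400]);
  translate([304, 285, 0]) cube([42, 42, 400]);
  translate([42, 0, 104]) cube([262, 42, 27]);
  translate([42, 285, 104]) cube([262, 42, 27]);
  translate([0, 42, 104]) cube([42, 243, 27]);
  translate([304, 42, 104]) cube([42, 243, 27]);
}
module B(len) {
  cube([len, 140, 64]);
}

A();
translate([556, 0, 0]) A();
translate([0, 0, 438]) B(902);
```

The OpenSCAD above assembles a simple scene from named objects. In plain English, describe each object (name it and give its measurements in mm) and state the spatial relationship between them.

A is a simple wooden stool: a rectangular seat 346 mm (x) by 327 mm (y), 38 mm thick, top face at z = 438 mm, on four square legs, each 42×42 mm in cross-section. The legs rest on z = 0, each flush with a corner of the seat. Four stretchers, 42 mm wide and 27 mm tall, connect adjacent legs with their undersides at z = 104 mm, each running between the inner faces of the legs it joins and aligned with the legs' outer faces on the other axis.

B is a rectangular beam 902 mm long (x), 140 mm deep (y), 64 mm thick (z).

The beam spans the tops of two stools placed 210 mm apart, resting at z = 438 mm.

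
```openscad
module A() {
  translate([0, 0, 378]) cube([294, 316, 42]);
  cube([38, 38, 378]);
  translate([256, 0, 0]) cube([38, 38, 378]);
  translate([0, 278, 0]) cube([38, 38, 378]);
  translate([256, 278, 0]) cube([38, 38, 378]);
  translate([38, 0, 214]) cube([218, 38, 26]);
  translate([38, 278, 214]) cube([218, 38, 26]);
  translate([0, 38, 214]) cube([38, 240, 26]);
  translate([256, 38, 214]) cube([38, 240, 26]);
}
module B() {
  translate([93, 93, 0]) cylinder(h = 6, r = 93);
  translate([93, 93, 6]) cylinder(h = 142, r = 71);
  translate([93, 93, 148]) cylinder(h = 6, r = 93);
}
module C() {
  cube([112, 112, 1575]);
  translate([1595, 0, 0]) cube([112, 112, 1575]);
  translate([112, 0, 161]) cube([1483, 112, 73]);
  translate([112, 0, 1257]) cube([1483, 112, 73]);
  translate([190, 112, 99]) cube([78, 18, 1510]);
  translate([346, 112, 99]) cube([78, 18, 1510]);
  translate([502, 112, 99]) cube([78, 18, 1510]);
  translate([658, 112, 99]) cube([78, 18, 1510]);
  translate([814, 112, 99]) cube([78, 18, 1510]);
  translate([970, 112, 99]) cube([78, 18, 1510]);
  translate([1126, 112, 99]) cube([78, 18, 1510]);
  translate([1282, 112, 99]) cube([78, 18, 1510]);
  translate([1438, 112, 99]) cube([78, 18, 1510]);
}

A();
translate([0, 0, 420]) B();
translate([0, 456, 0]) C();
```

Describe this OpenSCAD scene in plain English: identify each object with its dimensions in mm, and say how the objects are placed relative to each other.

A is a four-legged stool. The seat is 294×316 mm, 42 mm thick, top at z = 420 mm. It stands on four square legs, each 38×38 mm in cross-section, from z = 0 to the seat underside, each flush with a corner of the seat. Four stretchers, 38 mm wide and 26 mm tall, connect adjacent legs with their undersides at z = 214 mm, each running between the inner faces of the legs it joins and aligned with the legs' outer faces on the other axis.

B is a spool: two coaxial disc flanges of radius 93 mm and thickness 6 mm, joined by a core cylinder of radius 71 mm and height 142 mm. The lower flange rests on z = 0 and the three cylinders share a vertical axis.

C is a fence section. Two 112×112 mm posts, 1575 mm tall, stand on the floor with a clear span of 1483 mm between their inner faces. Two horizontal rails of 112×73 mm section span the gap between the posts with their undersides at z = 161 mm and z = 1257 mm, flush with the posts' −y face. 9 pickets, each 78 mm wide, 18 mm thick and 1510 mm tall, are fixed to the +y face of the rails with their bottoms at z = 99 mm, evenly spaced across the span with equal gaps (rounded down to the nearest mm) at the −x end and between each pair — any rounding remainder accumulates at the +x end.

The spool is on top of the stool. The fence section is on the floor beside the stool on its +y side.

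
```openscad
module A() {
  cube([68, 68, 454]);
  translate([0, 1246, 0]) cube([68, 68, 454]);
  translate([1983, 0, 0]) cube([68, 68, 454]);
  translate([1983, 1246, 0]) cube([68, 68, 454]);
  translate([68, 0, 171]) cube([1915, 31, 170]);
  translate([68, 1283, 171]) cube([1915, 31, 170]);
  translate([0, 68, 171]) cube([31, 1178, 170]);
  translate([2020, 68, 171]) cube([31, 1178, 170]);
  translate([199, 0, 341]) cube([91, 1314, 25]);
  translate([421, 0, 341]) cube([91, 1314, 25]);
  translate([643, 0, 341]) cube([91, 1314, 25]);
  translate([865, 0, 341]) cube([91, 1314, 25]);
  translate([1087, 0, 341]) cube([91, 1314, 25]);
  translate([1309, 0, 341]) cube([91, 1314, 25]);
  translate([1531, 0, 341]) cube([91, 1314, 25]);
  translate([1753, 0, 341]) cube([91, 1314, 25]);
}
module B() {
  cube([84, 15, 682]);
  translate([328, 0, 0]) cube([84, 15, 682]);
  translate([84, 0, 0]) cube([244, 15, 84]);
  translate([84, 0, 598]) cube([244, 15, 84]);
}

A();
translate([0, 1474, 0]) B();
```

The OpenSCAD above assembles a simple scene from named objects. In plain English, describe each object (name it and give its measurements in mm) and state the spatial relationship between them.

A is a bed frame 2051 mm long (x) by 1314 mm wide (y). Four 68×68 mm corner posts, 454 mm tall, at the corners of the footprint. Four rails of 31 mm thickness and 170 mm height run between adjacent posts with their undersides at z = 171 mm, their outer faces flush with the outside of the frame (the two x-running rails run between the posts' inner faces; the two y-running rails run between the posts' inner faces). 8 slats, each 91 mm wide (x) and 25 mm thick, lie across the top of the two x-running rails, running the full 1314 mm width of the frame in y; the slats are evenly spaced along x between the inner faces of the end posts with equal gaps (rounded down to the nearest mm) at the −x end and between each pair — any rounding remainder accumulates at the +x end.

B is a picture frame with a 244×514 mm rectangular opening (x by z) and a uniform 84 mm border on every side. Frame depth is 15 mm along y. It is built from two vertical stiles running the full outside height and two horizontal rails spanning the gap between the stiles.

The picture frame is on the floor beside the bed frame on its +y side.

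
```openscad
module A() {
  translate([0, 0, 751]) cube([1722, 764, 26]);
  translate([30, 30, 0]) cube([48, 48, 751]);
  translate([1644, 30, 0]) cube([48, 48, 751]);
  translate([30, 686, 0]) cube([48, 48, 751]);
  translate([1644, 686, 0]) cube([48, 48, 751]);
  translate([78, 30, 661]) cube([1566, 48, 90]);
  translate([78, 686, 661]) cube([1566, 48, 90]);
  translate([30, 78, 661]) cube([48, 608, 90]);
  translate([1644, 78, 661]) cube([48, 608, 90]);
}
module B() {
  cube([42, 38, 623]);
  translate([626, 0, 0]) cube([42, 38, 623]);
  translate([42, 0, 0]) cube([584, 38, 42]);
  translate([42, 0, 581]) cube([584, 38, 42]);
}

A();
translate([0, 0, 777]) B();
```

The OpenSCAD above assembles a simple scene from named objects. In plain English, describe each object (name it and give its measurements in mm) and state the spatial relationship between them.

A is a table: top 1722 mm (x) × 764 mm (y), 26 mm thick, upper face at z = 777 mm, on four 48×48 mm square legs, each inset 30 mm from the nearest pair of top edges, running from z = 0 to the bottom of the top. Four apron rails, 48 mm thick and 90 mm tall, run between adjacent legs with their top edges flush with the underside of the top and their outer faces flush with the legs' outer faces.

B is a picture frame with a 584×539 mm rectangular opening (x by z) and a uniform 42 mm border on every side. Frame depth is 38 mm along y. It is built from two vertical stiles running the full outside height and two horizontal rails spanning the gap between the stiles.

The picture frame is on top of the table.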